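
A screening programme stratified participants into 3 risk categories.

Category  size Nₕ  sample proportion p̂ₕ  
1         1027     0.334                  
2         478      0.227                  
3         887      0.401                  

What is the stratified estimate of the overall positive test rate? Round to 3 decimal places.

0.337

N = 1027 + 478 + 887 = 2392.
Overall proportion = Σ (Nₕ/N)·p̂ₕ.
Σ Nₕp̂ₕ = 343.018 + 108.506 + 355.687 = 807.211.
807.211 / 2392 = 0.33746... → 0.337.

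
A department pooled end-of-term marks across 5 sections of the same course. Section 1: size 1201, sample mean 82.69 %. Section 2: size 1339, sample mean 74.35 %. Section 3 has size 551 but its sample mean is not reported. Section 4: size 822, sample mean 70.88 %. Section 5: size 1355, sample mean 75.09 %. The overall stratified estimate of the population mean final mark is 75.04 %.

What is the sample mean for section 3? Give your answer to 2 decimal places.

66.13

Σ Nₕx̄ₕ = N·μ, so 551·x̄_3 = 5268·75.04 − (1201·82.69 + 1339·74.35 + 822·70.88 + 1355·75.09).
= 395310.72 − 358875.65 = 36435.07.
x̄_3 = 36435.07 / 551 = 66.1254... → 66.13.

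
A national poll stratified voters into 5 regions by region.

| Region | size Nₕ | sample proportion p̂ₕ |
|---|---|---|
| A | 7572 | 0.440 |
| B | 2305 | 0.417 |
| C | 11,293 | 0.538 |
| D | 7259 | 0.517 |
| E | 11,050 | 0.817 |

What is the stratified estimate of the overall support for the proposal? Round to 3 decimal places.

Wₕ = Nₕ/N with N = 39479: 0.1918, 0.0584, 0.2861, 0.1839, 0.2799.
p̂_st = 0.1918·0.440 + 0.0584·0.417 + 0.2861·0.538 + 0.1839·0.517 + 0.2799·0.817 ≈ 0.58637... → 0.586.

0.586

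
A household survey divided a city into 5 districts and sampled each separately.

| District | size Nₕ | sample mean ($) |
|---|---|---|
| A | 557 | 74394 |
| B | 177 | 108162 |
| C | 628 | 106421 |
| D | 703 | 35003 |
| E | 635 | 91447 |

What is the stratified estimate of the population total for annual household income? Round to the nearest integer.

210090474

Estimate total by summing Nₕ·x̄ₕ over strata.
557·74394 + 177·108162 + 628·106421 + 703·35003 + 635·91447 = 41437458 + 19144674 + 66832388 + 24607109 + 58068845 = 210090474.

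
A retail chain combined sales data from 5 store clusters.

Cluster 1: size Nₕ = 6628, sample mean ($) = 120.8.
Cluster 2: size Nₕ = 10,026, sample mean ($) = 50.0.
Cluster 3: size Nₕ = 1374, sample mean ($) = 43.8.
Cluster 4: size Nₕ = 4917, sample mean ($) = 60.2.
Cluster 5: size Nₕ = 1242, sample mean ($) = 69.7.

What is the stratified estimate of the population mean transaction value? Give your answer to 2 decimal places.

72.13

x̄_st = (Σ Nₕx̄ₕ) / (Σ Nₕ) = (6628·120.8 + 10026·50.0 + 1374·43.8 + 4917·60.2 + 1242·69.7) / 24187
= 1744714.4 / 24187 = 72.1344... → 72.13.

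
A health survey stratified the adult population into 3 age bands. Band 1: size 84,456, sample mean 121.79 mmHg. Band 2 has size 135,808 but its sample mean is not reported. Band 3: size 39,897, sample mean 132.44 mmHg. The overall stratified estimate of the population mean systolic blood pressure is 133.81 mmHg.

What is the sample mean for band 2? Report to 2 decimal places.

141.69

N = 84456 + 135808 + 39897 = 260161.
Overall total = μ·N = 133.81·260161 = 34812143.41.
Subtract the known strata: 84456·121.79 + 39897·132.44 = 15569854.92.
Remaining total for band 2: 34812143.41 − 15569854.92 = 19242288.49.
Divide by its size: 19242288.49 / 135808 = 141.6874... → 141.69.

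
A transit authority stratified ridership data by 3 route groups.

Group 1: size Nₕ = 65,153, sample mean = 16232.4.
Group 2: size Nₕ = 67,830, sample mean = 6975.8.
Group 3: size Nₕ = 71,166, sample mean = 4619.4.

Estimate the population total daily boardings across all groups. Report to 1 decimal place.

1859502291.6

1: 65153·16232.4 = 1057589557.2
2: 67830·6975.8 = 473168514
3: 71166·4619.4 = 328744220.4
τ̂ = Σ Nₕx̄ₕ = 1859502291.6.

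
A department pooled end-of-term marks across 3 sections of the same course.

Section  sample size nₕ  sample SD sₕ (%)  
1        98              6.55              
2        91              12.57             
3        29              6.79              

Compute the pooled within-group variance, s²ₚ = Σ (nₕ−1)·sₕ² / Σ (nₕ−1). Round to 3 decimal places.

91.502

1: (98−1)·6.55² = 97·42.9025 = 4161.5425
2: (91−1)·12.57² = 90·158.0049 = 14220.441
3: (29−1)·6.79² = 28·46.1041 = 1290.9148
Numerator = 19672.8983; denominator = Σ(nₕ−1) = 215.
s²ₚ = 19672.8983/215 = 91.50185... → 91.502.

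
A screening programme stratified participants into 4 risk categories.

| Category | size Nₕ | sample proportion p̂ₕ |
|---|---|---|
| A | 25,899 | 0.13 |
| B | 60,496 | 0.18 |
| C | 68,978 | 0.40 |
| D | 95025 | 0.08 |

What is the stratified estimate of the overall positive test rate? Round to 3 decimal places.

N = 25899 + 60496 + 68978 + 95025 = 250398.
Overall proportion = Σ (Nₕ/N)·p̂ₕ.
Σ Nₕp̂ₕ = 3366.87 + 10889.28 + 27591.2 + 7602 = 49449.35.
49449.35 / 250398 = 0.19748... → 0.197.

0.197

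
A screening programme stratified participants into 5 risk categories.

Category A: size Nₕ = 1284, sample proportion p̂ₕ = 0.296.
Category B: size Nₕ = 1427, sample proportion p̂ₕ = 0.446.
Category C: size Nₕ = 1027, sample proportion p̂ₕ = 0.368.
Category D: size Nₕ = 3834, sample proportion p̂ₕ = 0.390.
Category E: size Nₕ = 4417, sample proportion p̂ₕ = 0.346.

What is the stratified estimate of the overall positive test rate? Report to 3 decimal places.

0.369

Wₕ = Nₕ/N with N = 11989: 0.1071, 0.1190, 0.0857, 0.3198, 0.3684.
p̂_st = 0.1071·0.296 + 0.1190·0.446 + 0.0857·0.368 + 0.3198·0.390 + 0.3684·0.346 ≈ 0.36850... → 0.369.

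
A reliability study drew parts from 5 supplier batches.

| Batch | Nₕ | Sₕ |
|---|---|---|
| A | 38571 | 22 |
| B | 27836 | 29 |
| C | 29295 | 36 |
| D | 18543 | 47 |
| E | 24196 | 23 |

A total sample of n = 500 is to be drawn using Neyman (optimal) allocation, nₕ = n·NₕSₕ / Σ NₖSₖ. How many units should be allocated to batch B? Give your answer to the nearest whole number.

Σ NₕSₕ = 38571·22 + 27836·29 + 29295·36 + 18543·47 + 24196·23 = 4138455.
Share for B: 807244/4138455 = 0.19506.
n_B = 500 × 0.19506 = 97.530... → 98.

98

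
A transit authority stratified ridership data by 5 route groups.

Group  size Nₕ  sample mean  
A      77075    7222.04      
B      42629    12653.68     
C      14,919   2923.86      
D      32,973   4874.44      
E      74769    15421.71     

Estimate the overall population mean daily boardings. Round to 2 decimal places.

10123.01

N = 77075 + 42629 + 14919 + 32973 + 74769 = 242365.
Weight each subgroup mean by Nₕ/N and sum.
Σ Nₕx̄ₕ = 77075·7222.04 + 42629·12653.68 + 14919·2923.86 + 32973·4874.44 + 74769·15421.71 = 556638733 + 539413724.72 + 43621067.34 + 160724910.12 + 1153065834.99 = 2453464270.17.
Divide by N: 2453464270.17 / 242365 = 10123.0139... → 10123.01.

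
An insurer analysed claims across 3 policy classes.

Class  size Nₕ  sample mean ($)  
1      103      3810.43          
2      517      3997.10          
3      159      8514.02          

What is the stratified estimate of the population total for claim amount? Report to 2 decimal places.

1: 103·3810.43 = 392474.29
2: 517·3997.10 = 2066500.7
3: 159·8514.02 = 1353729.18
τ̂ = Σ Nₕx̄ₕ = 3812704.17.

3812704.17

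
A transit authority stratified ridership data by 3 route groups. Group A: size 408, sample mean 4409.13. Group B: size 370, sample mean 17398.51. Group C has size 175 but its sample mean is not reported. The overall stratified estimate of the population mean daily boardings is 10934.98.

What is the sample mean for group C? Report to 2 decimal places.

Σ Nₕx̄ₕ = N·μ, so 175·x̄_C = 953·10934.98 − (408·4409.13 + 370·17398.51).
= 10421035.94 − 8236373.74 = 2184662.2.
x̄_C = 2184662.2 / 175 = 12483.784 → 12483.78.

12483.78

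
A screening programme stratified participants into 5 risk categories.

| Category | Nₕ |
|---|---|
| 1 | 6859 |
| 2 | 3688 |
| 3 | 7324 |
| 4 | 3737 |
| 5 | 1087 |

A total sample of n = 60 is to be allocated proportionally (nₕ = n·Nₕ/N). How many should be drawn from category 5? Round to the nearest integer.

N = 6859 + 3688 + 7324 + 3737 + 1087 = 22695.
n_5 = 60·1087/22695 = 2.874... → 3.

3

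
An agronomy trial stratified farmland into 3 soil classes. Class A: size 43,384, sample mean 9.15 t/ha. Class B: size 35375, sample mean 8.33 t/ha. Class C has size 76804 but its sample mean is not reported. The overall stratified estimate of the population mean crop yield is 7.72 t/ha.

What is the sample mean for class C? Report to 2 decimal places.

N = 43384 + 35375 + 76804 = 155563.
Overall total = μ·N = 7.72·155563 = 1200946.36.
Subtract the known strata: 43384·9.15 + 35375·8.33 = 691637.35.
Remaining total for class C: 1200946.36 − 691637.35 = 509309.01.
Divide by its size: 509309.01 / 76804 = 6.6313... → 6.63.

6.63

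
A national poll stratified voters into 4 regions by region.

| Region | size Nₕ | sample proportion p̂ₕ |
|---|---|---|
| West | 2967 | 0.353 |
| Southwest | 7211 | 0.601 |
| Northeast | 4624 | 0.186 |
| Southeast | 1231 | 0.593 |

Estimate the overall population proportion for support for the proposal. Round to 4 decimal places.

N = 2967 + 7211 + 4624 + 1231 = 16033.
Overall proportion = Σ (Nₕ/N)·p̂ₕ.
Σ Nₕp̂ₕ = 1047.351 + 4333.811 + 860.064 + 729.983 = 6971.209.
6971.209 / 16033 = 0.434804... → 0.4348.

0.4348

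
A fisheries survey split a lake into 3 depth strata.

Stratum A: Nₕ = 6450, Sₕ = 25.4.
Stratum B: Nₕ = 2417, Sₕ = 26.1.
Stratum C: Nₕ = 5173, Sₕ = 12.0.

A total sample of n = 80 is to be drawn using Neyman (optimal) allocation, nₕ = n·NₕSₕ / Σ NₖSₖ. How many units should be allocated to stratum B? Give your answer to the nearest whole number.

17

Σ NₕSₕ = 6450·25.4 + 2417·26.1 + 5173·12.0 = 288989.7.
Share for B: 63083.7/288989.7 = 0.21829.
n_B = 80 × 0.21829 = 17.463... → 17.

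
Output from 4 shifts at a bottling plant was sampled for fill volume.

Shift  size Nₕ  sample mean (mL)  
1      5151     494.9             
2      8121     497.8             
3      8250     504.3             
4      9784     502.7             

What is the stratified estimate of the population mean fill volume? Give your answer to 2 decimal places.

500.57

N = 31306; weights Wₕ = Nₕ/N = (0.1645, 0.2594, 0.2635, 0.3125).
x̄_st = Σ Wₕ·x̄ₕ = 0.1645·494.9 + 0.2594·497.8 + 0.2635·504.3 + 0.3125·502.7 ≈ 500.5672...
→ 500.57.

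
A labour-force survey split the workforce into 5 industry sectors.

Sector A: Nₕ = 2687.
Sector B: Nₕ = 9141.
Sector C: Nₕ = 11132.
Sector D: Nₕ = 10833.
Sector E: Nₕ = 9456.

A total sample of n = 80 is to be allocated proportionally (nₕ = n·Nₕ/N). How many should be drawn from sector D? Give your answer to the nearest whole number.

Share of sector D = 10833/43249 = 0.25048.
Allocate 80 × 0.25048 = 20.038... → 20.

20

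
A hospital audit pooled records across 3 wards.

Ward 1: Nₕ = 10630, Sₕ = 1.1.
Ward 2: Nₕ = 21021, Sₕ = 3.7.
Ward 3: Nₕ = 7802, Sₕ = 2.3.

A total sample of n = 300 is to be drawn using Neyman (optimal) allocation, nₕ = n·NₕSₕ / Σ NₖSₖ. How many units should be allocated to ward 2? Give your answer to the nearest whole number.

1: NₕSₕ = 10630·1.1 = 11693
2: NₕSₕ = 21021·3.7 = 77777.7
3: NₕSₕ = 7802·2.3 = 17944.6
Σ NₕSₕ = 107415.3.
n_2 = 300·77777.7/107415.3 = 217.225... → 217.

217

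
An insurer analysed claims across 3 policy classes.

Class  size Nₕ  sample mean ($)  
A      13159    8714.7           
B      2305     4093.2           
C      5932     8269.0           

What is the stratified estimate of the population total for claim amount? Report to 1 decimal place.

173163271.3

Population total = Σ Nₕ·x̄ₕ (each stratum's size times its mean).
13159·8714.7 + 2305·4093.2 + 5932·8269.0 = 114676737.3 + 9434826 + 49051708 = 173163271.3.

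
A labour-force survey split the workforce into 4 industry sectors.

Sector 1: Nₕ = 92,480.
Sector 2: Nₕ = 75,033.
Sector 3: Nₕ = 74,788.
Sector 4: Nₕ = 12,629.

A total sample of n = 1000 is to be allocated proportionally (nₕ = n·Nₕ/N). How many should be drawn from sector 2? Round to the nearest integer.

294

Share of sector 2 = 75033/254930 = 0.29433.
Allocate 1000 × 0.29433 = 294.328... → 294.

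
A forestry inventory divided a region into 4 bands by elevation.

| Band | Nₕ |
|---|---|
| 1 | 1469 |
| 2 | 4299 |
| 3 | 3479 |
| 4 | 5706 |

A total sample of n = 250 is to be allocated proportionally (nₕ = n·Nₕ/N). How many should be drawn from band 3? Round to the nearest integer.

58

Share of band 3 = 3479/14953 = 0.23266.
Allocate 250 × 0.23266 = 58.166... → 58.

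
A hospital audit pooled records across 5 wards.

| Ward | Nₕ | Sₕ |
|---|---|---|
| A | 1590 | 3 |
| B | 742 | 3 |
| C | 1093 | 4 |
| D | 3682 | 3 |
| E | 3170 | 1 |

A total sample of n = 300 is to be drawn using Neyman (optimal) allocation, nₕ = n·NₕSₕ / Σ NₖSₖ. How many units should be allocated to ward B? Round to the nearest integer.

Σ NₕSₕ = 1590·3 + 742·3 + 1093·4 + 3682·3 + 3170·1 = 25584.
Share for B: 2226/25584 = 0.08701.
n_B = 300 × 0.08701 = 26.102... → 26.

26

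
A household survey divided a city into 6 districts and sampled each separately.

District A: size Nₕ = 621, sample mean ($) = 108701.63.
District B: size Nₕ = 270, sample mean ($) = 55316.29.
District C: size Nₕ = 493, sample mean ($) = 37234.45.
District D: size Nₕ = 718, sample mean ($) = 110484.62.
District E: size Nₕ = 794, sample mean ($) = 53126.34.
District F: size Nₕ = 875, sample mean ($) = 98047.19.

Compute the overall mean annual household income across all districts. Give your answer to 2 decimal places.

x̄_st = (Σ Nₕx̄ₕ) / (Σ Nₕ) = (621·108701.63 + 270·55316.29 + 493·37234.45 + 718·110484.62 + 794·53126.34 + 875·98047.19) / 3771
= 308097256.75 / 3771 = 81701.7387... → 81701.74.

81701.74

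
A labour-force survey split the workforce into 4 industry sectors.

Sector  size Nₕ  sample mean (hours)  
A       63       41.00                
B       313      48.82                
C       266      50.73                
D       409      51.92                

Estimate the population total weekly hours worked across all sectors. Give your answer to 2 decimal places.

Population total = Σ Nₕ·x̄ₕ (each stratum's size times its mean).
63·41.00 + 313·48.82 + 266·50.73 + 409·51.92 = 2583 + 15280.66 + 13494.18 + 21235.28 = 52593.12.

52593.12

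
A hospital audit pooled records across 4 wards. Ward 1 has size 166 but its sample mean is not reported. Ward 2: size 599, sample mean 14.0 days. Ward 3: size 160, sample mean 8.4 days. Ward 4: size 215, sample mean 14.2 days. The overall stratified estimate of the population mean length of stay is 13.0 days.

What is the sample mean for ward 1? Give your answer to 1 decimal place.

12.3

Σ Nₕx̄ₕ = N·μ, so 166·x̄_1 = 1140·13.0 − (599·14.0 + 160·8.4 + 215·14.2).
= 14820 − 12783 = 2037.
x̄_1 = 2037 / 166 = 12.271... → 12.3.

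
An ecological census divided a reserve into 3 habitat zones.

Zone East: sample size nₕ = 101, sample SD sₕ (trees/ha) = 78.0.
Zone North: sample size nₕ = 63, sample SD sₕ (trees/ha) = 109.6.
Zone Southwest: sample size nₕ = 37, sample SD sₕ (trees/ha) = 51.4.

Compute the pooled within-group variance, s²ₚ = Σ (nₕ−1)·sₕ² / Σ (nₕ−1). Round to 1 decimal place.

7314.5

East: (101−1)·78.0² = 100·6084 = 608400
North: (63−1)·109.6² = 62·12012.16 = 744753.92
Southwest: (37−1)·51.4² = 36·2641.96 = 95110.56
Numerator = 1448264.48; denominator = Σ(nₕ−1) = 198.
s²ₚ = 1448264.48/198 = 7314.467... → 7314.5.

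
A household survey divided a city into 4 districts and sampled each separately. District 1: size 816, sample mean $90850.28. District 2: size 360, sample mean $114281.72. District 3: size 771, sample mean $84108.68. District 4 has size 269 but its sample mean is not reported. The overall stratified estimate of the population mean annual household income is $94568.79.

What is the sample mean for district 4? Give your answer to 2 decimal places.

N = 816 + 360 + 771 + 269 = 2216.
Overall total = μ·N = 94568.79·2216 = 209564438.64.
Subtract the known strata: 816·90850.28 + 360·114281.72 + 771·84108.68 = 180123039.96.
Remaining total for district 4: 209564438.64 − 180123039.96 = 29441398.68.
Divide by its size: 29441398.68 / 269 = 109447.5787... → 109447.58.

109447.58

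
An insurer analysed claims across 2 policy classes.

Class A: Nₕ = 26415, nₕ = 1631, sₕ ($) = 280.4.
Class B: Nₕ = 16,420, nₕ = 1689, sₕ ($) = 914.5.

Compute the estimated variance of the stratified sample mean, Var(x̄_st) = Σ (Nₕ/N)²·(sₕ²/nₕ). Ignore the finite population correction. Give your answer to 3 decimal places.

91.091

N = 42835. Term for each stratum: Wₕ²sₕ²/nₕ.
Var(x̄_st) = 18.331827 + 72.758968 = 91.090795 → 91.091.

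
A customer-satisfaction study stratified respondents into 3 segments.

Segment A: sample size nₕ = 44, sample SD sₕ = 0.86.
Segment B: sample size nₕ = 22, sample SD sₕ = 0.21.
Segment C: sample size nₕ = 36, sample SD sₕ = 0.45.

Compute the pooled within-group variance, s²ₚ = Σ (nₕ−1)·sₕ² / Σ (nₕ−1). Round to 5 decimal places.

A: (44−1)·0.86² = 43·0.7396 = 31.8028
B: (22−1)·0.21² = 21·0.0441 = 0.9261
C: (36−1)·0.45² = 35·0.2025 = 7.0875
Numerator = 39.8164; denominator = Σ(nₕ−1) = 99.
s²ₚ = 39.8164/99 = 0.4021859... → 0.40219.

0.40219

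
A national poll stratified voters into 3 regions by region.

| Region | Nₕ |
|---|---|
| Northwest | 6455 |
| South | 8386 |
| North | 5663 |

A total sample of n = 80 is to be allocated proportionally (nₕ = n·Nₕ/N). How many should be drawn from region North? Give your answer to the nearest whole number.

Share of region North = 5663/20504 = 0.27619.
Allocate 80 × 0.27619 = 22.095... → 22.

22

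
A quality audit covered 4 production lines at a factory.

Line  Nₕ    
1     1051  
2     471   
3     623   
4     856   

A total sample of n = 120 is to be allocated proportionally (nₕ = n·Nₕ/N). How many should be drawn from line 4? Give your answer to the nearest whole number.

Share of line 4 = 856/3001 = 0.28524.
Allocate 120 × 0.28524 = 34.229... → 34.

34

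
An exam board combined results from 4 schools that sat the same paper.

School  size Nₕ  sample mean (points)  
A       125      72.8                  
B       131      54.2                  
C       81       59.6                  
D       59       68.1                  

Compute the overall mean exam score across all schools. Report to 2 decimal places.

N = 125 + 131 + 81 + 59 = 396.
Overall mean = Σ (Nₕ/N)·x̄ₕ — weight by population share, not a simple average.
Σ Nₕx̄ₕ = 125·72.8 + 131·54.2 + 81·59.6 + 59·68.1 = 9100 + 7100.2 + 4827.6 + 4017.9 = 25045.7.
Divide by N: 25045.7 / 396 = 63.2467... → 63.25.

63.25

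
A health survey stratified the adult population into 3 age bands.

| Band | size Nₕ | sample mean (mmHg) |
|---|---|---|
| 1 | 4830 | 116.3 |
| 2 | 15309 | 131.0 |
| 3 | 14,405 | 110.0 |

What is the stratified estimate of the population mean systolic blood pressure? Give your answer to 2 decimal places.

N = 34544; weights Wₕ = Nₕ/N = (0.1398, 0.4432, 0.4170).
x̄_st = Σ Wₕ·x̄ₕ = 0.1398·116.3 + 0.4432·131.0 + 0.4170·110.0 ≈ 120.1875...
→ 120.19.

120.19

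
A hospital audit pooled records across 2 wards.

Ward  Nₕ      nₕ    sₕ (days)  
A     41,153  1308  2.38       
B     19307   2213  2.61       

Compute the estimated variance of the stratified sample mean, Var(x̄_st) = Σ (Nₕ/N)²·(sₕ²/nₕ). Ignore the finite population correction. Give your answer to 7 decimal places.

0.0023203

N = 60460. Term for each stratum: Wₕ²sₕ²/nₕ.
Var(x̄_st) = 0.0020063786 + 0.0003139012 = 0.0023202797 → 0.0023203.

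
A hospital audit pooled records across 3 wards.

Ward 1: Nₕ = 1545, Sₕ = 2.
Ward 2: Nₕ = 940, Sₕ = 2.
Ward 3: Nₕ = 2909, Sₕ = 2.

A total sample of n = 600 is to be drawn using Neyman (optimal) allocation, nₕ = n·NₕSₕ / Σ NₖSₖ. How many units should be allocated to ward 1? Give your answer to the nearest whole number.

172

Σ NₕSₕ = 1545·2 + 940·2 + 2909·2 = 10788.
Share for 1: 3090/10788 = 0.28643.
n_1 = 600 × 0.28643 = 171.858... → 172.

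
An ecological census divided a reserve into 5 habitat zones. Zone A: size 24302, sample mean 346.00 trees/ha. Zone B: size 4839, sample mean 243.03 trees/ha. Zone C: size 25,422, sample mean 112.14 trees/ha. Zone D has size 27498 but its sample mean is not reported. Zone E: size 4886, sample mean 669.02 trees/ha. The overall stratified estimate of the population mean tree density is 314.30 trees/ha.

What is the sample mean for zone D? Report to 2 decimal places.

Σ Nₕx̄ₕ = N·μ, so 27498·x̄_D = 86947·314.30 − (24302·346.00 + 4839·243.03 + 25422·112.14 + 4886·669.02).
= 27327442.1 − 15704168.97 = 11623273.13.
x̄_D = 11623273.13 / 27498 = 422.6952... → 422.70.

422.70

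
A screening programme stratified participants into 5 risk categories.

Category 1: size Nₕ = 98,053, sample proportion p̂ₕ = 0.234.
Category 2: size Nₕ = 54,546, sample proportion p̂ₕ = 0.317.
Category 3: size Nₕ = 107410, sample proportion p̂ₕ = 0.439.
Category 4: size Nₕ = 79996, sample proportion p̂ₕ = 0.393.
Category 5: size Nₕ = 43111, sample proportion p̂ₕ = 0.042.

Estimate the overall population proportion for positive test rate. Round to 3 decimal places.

0.315

Wₕ = Nₕ/N with N = 383116: 0.2559, 0.1424, 0.2804, 0.2088, 0.1125.
p̂_st = 0.2559·0.234 + 0.1424·0.317 + 0.2804·0.439 + 0.2088·0.393 + 0.1125·0.042 ≈ 0.31489... → 0.315.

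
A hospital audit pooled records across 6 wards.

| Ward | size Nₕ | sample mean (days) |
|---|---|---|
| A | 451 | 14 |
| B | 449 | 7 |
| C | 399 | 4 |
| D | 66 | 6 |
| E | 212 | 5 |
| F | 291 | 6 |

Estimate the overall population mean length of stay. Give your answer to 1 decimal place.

7.6

N = 1868; weights Wₕ = Nₕ/N = (0.2414, 0.2404, 0.2136, 0.0353, 0.1135, 0.1558).
x̄_st = Σ Wₕ·x̄ₕ = 0.2414·14 + 0.2404·7 + 0.2136·4 + 0.0353·6 + 0.1135·5 + 0.1558·6 ≈ 7.631...
→ 7.6.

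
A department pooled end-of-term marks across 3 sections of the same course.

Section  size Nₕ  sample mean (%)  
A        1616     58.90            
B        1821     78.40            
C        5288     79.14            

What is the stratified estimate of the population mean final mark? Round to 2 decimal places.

75.24

x̄_st = (Σ Nₕx̄ₕ) / (Σ Nₕ) = (1616·58.90 + 1821·78.40 + 5288·79.14) / 8725
= 656441.12 / 8725 = 75.2368... → 75.24.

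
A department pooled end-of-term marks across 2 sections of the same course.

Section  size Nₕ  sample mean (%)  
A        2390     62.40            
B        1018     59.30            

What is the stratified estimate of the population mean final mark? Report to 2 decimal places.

61.47

x̄_st = (Σ Nₕx̄ₕ) / (Σ Nₕ) = (2390·62.40 + 1018·59.30) / 3408
= 209503.4 / 3408 = 61.4740... → 61.47.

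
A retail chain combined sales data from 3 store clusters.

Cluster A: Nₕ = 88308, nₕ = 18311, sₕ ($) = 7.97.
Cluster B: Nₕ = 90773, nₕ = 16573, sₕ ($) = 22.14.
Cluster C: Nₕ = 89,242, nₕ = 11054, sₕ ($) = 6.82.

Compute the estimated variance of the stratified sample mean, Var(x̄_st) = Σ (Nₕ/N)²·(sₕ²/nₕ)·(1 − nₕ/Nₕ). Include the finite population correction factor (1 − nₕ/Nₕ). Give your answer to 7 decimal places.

N = 268323; Wₕ = Nₕ/N.
cluster A: (88308/268323)²·7.97²/18311·(1 − 18311/88308) = 0.0002978299
cluster B: (90773/268323)²·22.14²/16573·(1 − 16573/90773) = 0.0027669346
cluster C: (89242/268323)²·6.82²/11054·(1 − 11054/89242) = 0.0004077959
Sum = 0.0034725604 → 0.0034726.

0.0034726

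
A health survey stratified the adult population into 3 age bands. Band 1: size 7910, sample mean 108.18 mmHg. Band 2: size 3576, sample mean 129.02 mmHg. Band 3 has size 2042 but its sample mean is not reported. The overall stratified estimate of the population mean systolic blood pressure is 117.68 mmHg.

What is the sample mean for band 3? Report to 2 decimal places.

N = 7910 + 3576 + 2042 = 13528.
Overall total = μ·N = 117.68·13528 = 1591975.04.
Subtract the known strata: 7910·108.18 + 3576·129.02 = 1317079.32.
Remaining total for band 3: 1591975.04 − 1317079.32 = 274895.72.
Divide by its size: 274895.72 / 2042 = 134.6208... → 134.62.

134.62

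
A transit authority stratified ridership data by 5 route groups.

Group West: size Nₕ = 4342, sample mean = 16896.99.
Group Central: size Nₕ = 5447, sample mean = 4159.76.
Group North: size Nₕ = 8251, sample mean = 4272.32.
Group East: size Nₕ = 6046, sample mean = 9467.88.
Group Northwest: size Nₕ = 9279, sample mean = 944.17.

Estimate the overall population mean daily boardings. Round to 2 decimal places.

x̄_st = (Σ Nₕx̄ₕ) / (Σ Nₕ) = (4342·16896.99 + 5447·4159.76 + 8251·4272.32 + 6046·9467.88 + 9279·944.17) / 33365
= 197279611.53 / 33365 = 5912.7712... → 5912.77.

5912.77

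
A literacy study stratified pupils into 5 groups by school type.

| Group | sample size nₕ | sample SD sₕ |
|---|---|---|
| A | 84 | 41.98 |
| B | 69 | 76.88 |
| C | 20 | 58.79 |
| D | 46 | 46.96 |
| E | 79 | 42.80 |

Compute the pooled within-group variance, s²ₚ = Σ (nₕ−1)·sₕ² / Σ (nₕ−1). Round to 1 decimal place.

2921.4

A: (84−1)·41.98² = 83·1762.3204 = 146272.5932
B: (69−1)·76.88² = 68·5910.5344 = 401916.3392
C: (20−1)·58.79² = 19·3456.2641 = 65669.0179
D: (46−1)·46.96² = 45·2205.2416 = 99235.872
E: (79−1)·42.80² = 78·1831.84 = 142883.52
Numerator = 855977.3423; denominator = Σ(nₕ−1) = 293.
s²ₚ = 855977.3423/293 = 2921.424... → 2921.4.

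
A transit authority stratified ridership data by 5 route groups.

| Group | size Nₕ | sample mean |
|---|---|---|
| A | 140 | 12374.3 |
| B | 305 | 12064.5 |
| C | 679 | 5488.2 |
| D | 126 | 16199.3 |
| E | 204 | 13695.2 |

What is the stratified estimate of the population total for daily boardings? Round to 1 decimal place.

A: 140·12374.3 = 1732402
B: 305·12064.5 = 3679672.5
C: 679·5488.2 = 3726487.8
D: 126·16199.3 = 2041111.8
E: 204·13695.2 = 2793820.8
τ̂ = Σ Nₕx̄ₕ = 13973494.9.

13973494.9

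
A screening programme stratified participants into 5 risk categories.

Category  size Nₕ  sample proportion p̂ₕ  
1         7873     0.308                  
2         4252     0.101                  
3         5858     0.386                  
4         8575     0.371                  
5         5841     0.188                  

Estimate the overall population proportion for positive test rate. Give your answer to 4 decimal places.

0.2900

Wₕ = Nₕ/N with N = 32399: 0.2430, 0.1312, 0.1808, 0.2647, 0.1803.
p̂_st = 0.2430·0.308 + 0.1312·0.101 + 0.1808·0.386 + 0.2647·0.371 + 0.1803·0.188 ≈ 0.289977... → 0.2900.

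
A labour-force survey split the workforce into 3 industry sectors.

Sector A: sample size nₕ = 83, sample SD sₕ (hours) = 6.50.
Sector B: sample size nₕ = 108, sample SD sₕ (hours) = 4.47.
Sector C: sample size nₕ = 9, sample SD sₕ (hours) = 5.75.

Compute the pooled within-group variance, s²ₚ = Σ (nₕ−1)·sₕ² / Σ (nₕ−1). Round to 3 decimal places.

29.782

A: (83−1)·6.50² = 82·42.25 = 3464.5
B: (108−1)·4.47² = 107·19.9809 = 2137.9563
C: (9−1)·5.75² = 8·33.0625 = 264.5
Numerator = 5866.9563; denominator = Σ(nₕ−1) = 197.
s²ₚ = 5866.9563/197 = 29.78150... → 29.782.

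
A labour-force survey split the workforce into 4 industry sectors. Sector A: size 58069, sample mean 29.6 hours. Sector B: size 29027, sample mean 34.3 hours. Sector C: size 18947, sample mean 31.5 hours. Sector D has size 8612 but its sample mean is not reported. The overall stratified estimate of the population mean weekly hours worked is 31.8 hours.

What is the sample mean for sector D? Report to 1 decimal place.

Σ Nₕx̄ₕ = N·μ, so 8612·x̄_D = 114655·31.8 − (58069·29.6 + 29027·34.3 + 18947·31.5).
= 3646029 − 3311299 = 334730.
x̄_D = 334730 / 8612 = 38.868... → 38.9.

38.9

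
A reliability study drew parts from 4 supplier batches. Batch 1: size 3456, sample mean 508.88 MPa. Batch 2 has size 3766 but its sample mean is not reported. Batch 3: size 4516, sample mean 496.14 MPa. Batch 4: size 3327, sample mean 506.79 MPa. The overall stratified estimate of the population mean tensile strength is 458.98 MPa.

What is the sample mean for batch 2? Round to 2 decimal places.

326.39

N = 3456 + 3766 + 4516 + 3327 = 15065.
Overall total = μ·N = 458.98·15065 = 6914533.7.
Subtract the known strata: 3456·508.88 + 4516·496.14 + 3327·506.79 = 5685347.85.
Remaining total for batch 2: 6914533.7 − 5685347.85 = 1229185.85.
Divide by its size: 1229185.85 / 3766 = 326.3903... → 326.39.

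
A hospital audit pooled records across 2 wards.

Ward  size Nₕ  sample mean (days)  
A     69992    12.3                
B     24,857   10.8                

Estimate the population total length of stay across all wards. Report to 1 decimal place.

1129357.2

Estimate total by summing Nₕ·x̄ₕ over strata.
69992·12.3 + 24857·10.8 = 860901.6 + 268455.6 = 1129357.2.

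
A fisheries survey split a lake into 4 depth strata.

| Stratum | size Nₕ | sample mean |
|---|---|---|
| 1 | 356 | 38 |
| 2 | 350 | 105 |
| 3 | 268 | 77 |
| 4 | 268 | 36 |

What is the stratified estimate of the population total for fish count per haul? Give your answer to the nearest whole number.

80562

1: 356·38 = 13528
2: 350·105 = 36750
3: 268·77 = 20636
4: 268·36 = 9648
τ̂ = Σ Nₕx̄ₕ = 80562.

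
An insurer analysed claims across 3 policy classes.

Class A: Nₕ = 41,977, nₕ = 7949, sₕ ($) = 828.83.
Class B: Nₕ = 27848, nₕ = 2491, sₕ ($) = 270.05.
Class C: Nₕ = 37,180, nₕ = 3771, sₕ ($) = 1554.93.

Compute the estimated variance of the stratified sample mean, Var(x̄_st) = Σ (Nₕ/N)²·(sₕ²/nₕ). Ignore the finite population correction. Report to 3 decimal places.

N = 107005; Wₕ = Nₕ/N.
class A: (41977/107005)²·828.83²/7949 = 13.299432
class B: (27848/107005)²·270.05²/2491 = 1.982871
class C: (37180/107005)²·1554.93²/3771 = 77.406206
Sum = 92.688509 → 92.689.

92.689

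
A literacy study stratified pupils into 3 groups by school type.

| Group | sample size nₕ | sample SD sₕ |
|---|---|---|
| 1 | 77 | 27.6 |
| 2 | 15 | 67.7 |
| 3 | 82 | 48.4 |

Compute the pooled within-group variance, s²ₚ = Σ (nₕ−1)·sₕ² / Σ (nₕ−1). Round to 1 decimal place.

1823.4

Degrees of freedom: 76 + 14 + 81 = 171.
Σ(nₕ−1)sₕ² = 76·761.76 + 14·4583.29 + 81·2342.56 = 311807.18.
s²ₚ = 311807.18 / 171 = 1823.434... → 1823.4.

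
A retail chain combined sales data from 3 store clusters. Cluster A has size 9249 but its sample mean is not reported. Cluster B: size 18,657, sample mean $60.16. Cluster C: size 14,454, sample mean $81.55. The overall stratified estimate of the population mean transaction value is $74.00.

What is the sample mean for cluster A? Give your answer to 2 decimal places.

90.12

N = 9249 + 18657 + 14454 = 42360.
Overall total = μ·N = 74.00·42360 = 3134640.
Subtract the known strata: 18657·60.16 + 14454·81.55 = 2301128.82.
Remaining total for cluster A: 3134640 − 2301128.82 = 833511.18.
Divide by its size: 833511.18 / 9249 = 90.1191... → 90.12.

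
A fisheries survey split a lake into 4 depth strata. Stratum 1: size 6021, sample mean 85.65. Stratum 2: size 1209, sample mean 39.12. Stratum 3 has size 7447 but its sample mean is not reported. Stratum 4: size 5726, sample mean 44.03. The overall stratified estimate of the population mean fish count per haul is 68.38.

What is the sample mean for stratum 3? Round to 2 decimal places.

N = 6021 + 1209 + 7447 + 5726 = 20403.
Overall total = μ·N = 68.38·20403 = 1395157.14.
Subtract the known strata: 6021·85.65 + 1209·39.12 + 5726·44.03 = 815110.51.
Remaining total for stratum 3: 1395157.14 − 815110.51 = 580046.63.
Divide by its size: 580046.63 / 7447 = 77.8900... → 77.89.

77.89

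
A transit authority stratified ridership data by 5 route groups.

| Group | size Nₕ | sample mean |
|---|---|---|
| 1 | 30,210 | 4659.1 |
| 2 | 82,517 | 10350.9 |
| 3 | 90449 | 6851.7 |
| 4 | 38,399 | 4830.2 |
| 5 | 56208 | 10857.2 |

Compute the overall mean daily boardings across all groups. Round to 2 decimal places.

8094.29

N = 30210 + 82517 + 90449 + 38399 + 56208 = 297783.
Weight each subgroup mean by Nₕ/N and sum.
Σ Nₕx̄ₕ = 30210·4659.1 + 82517·10350.9 + 90449·6851.7 + 38399·4830.2 + 56208·10857.2 = 140751411 + 854125215.3 + 619729413.3 + 185474849.8 + 610261497.6 = 2410342387.
Divide by N: 2410342387 / 297783 = 8094.2914... → 8094.29.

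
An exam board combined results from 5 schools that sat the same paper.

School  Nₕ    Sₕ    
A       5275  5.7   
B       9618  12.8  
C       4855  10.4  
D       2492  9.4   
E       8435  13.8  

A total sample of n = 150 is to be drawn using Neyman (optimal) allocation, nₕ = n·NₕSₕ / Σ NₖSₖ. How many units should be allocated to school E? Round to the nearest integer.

A: NₕSₕ = 5275·5.7 = 30067.5
B: NₕSₕ = 9618·12.8 = 123110.4
C: NₕSₕ = 4855·10.4 = 50492
D: NₕSₕ = 2492·9.4 = 23424.8
E: NₕSₕ = 8435·13.8 = 116403
Σ NₕSₕ = 343497.7.
n_E = 150·116403/343497.7 = 50.831... → 51.

51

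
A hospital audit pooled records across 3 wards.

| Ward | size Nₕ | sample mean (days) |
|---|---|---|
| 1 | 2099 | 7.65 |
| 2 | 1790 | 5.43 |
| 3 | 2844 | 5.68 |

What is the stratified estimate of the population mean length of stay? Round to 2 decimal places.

6.23

N = 2099 + 1790 + 2844 = 6733.
Weight each subgroup mean by Nₕ/N and sum.
Σ Nₕx̄ₕ = 2099·7.65 + 1790·5.43 + 2844·5.68 = 16057.35 + 9719.7 + 16153.92 = 41930.97.
Divide by N: 41930.97 / 6733 = 6.2277... → 6.23.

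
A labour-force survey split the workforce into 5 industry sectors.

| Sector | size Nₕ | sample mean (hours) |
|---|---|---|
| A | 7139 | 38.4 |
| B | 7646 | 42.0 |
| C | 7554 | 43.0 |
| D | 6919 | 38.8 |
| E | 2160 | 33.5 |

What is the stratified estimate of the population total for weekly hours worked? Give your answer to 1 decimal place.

1260908.8

Population total = Σ Nₕ·x̄ₕ (each stratum's size times its mean).
7139·38.4 + 7646·42.0 + 7554·43.0 + 6919·38.8 + 2160·33.5 = 274137.6 + 321132 + 324822 + 268457.2 + 72360 = 1260908.8.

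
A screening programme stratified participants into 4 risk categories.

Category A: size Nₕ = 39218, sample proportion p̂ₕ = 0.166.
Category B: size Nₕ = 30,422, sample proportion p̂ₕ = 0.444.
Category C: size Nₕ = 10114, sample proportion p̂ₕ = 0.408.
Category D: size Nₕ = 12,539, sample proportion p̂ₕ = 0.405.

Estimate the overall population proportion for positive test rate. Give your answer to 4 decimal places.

0.3166

N = 39218 + 30422 + 10114 + 12539 = 92293.
Overall proportion = Σ (Nₕ/N)·p̂ₕ.
Σ Nₕp̂ₕ = 6510.188 + 13507.368 + 4126.512 + 5078.295 = 29222.363.
29222.363 / 92293 = 0.316626... → 0.3166.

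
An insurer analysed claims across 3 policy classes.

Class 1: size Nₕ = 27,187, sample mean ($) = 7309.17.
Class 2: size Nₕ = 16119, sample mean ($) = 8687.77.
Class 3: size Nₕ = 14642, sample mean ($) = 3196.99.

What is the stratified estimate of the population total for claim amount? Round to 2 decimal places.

Estimate total by summing Nₕ·x̄ₕ over strata.
27187·7309.17 + 16119·8687.77 + 14642·3196.99 = 198714404.79 + 140038164.63 + 46810327.58 = 385562897.00.

385562897.00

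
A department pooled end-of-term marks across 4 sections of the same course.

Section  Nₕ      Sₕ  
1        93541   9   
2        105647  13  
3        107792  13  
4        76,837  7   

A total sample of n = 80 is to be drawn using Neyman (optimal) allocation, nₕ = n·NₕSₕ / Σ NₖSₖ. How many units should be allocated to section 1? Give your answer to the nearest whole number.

16

1: NₕSₕ = 93541·9 = 841869
2: NₕSₕ = 105647·13 = 1373411
3: NₕSₕ = 107792·13 = 1401296
4: NₕSₕ = 76837·7 = 537859
Σ NₕSₕ = 4154435.
n_1 = 80·841869/4154435 = 16.211... → 16.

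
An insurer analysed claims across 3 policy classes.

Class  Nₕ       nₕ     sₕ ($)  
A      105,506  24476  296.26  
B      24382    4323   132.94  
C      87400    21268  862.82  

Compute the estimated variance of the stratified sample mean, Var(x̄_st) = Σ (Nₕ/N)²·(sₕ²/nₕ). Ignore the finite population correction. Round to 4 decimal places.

6.5602

N = 217288. Term for each stratum: Wₕ²sₕ²/nₕ.
Var(x̄_st) = 0.8454510 + 0.0514746 + 5.6632422 = 6.5601678 → 6.5602.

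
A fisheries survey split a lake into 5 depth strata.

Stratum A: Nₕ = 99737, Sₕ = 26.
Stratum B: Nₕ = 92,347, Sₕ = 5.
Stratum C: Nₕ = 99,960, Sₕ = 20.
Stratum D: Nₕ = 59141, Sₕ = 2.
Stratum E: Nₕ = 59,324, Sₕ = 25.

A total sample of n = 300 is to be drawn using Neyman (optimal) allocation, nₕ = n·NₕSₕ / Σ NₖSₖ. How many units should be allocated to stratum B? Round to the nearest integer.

21

Σ NₕSₕ = 99737·26 + 92347·5 + 99960·20 + 59141·2 + 59324·25 = 6655479.
Share for B: 461735/6655479 = 0.06938.
n_B = 300 × 0.06938 = 20.813... → 21.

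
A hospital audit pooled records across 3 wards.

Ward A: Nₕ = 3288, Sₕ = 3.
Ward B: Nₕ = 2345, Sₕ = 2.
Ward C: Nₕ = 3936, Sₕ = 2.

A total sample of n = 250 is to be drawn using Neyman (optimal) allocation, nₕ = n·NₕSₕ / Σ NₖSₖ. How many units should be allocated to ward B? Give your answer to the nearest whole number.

Σ NₕSₕ = 3288·3 + 2345·2 + 3936·2 = 22426.
Share for B: 4690/22426 = 0.20913.
n_B = 250 × 0.20913 = 52.283... → 52.

52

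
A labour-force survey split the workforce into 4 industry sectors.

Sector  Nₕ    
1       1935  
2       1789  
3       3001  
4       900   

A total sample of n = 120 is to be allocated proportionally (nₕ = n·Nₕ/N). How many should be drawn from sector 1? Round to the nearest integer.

30

N = 1935 + 1789 + 3001 + 900 = 7625.
n_1 = 120·1935/7625 = 30.452... → 30.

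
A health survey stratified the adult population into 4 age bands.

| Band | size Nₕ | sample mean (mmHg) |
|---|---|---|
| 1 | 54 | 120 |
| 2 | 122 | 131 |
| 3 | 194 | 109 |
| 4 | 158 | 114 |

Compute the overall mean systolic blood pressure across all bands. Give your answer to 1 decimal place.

116.7

x̄_st = (Σ Nₕx̄ₕ) / (Σ Nₕ) = (54·120 + 122·131 + 194·109 + 158·114) / 528
= 61620 / 528 = 116.705... → 116.7.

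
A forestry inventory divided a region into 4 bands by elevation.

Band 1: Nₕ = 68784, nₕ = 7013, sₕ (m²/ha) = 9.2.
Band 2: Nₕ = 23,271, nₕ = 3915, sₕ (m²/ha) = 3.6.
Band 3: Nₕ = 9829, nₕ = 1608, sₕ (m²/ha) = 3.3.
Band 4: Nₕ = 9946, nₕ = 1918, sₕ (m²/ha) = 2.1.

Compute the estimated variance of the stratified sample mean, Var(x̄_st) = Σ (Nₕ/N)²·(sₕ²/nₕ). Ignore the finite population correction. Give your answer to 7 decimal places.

0.0047798

N = 111830. Term for each stratum: Wₕ²sₕ²/nₕ.
Var(x̄_st) = 0.0045659381 + 0.0001433464 + 0.0000523171 + 0.0000181874 = 0.0047797890 → 0.0047798.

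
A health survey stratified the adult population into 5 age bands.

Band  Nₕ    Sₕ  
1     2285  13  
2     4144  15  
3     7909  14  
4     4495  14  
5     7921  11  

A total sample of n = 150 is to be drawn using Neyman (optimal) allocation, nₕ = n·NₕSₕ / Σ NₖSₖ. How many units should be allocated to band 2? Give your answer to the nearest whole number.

26

Σ NₕSₕ = 2285·13 + 4144·15 + 7909·14 + 4495·14 + 7921·11 = 352652.
Share for 2: 62160/352652 = 0.17626.
n_2 = 150 × 0.17626 = 26.440... → 26.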